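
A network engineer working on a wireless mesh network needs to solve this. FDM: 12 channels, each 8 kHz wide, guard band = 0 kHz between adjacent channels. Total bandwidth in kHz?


Given: 12 channels, 8 kHz each, guard = 0 kHz
Channel bandwidth = 12 * 8 = 96 kHz
Guard bands = 11 gaps * 0 kHz = 0 kHz
Total = 96 + 0 = 96 kHz

96


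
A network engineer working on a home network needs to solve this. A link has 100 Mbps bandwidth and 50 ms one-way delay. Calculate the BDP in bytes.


Given: bandwidth = 100 Mbps, delay = 50 ms
BDP in bits = 100 * 10^6 * 50 / 1000
BDP in bits = 5000000
BDP in bytes = 5000000 / 8 = 625000

625000


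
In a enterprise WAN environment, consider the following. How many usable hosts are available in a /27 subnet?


Given: subnet mask /27
Host bits = 32 - 27 = 5
Total addresses = 2^5 = 32
Usable hosts = 32 - 2 (network + broadcast) = 30

30


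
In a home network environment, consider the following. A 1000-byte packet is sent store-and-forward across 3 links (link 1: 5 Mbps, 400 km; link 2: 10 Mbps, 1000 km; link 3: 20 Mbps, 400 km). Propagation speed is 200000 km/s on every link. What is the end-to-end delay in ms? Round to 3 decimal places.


Packet = 1000 bytes = 8000 bits. Store-and-forward: sum (t_trans + t_prop) per link.
Link 1: t_trans = 8000/(5*10^6) s = 1.6000 ms; t_prop = 400/200000 s = 2.0000 ms; subtotal = 3.6000 ms
Link 2: t_trans = 8000/(10*10^6) s = 0.8000 ms; t_prop = 1000/200000 s = 5.0000 ms; subtotal = 5.8000 ms
Link 3: t_trans = 8000/(20*10^6) s = 0.4000 ms; t_prop = 400/200000 s = 2.0000 ms; subtotal = 2.4000 ms
End-to-end = 3.6000 + 5.8000 + 2.4000 = 11.8000 ms -> 11.800 ms (3 dp)

11.800


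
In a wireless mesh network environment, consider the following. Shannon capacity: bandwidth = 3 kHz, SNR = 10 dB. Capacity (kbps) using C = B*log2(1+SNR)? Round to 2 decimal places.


Given: B = 3 kHz, SNR = 10 dB
SNR linear = 10^(10/10) = 10
1 + SNR = 11
log2(11) = 3.4594316186
C = 3 * 1000 * 3.4594316186 = 10378.2949 bps
C = 10.378295 kbps -> 10.38 kbps (2 dp)

10.38


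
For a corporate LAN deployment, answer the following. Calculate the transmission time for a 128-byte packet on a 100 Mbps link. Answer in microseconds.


Given: packet = 128 bytes, bandwidth = 100 Mbps
Packet in bits = 128 * 8 = 1024 bits
Bandwidth = 100 * 10^6 = 100000000 bps
Time = 1024 / 100000000 seconds
Time in us = 1024 * 10^6 / 100000000 = 10.24

10.24


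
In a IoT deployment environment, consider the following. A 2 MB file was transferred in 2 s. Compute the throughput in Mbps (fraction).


Given: file = 2 MB, time = 2 s
File in Mb = 2 * 8 = 16 Mb
Throughput = 16 / 2 Mbps
Throughput = 8 Mbps

8


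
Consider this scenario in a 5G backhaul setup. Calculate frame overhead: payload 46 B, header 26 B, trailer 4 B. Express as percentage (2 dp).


Given: payload = 46 B, header = 26 B, trailer = 4 B
Overhead bytes = header + trailer = 26 + 4 = 30
Total frame = payload + overhead = 46 + 30 = 76
Overhead % = 30 / 76 * 100 = 39.4737% -> 39.47% (2 dp)

39.47


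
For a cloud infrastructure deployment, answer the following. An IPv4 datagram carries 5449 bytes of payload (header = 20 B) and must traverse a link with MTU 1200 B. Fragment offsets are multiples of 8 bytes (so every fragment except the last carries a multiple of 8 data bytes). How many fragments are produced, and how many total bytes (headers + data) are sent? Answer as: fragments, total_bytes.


Max data per non-final fragment = floor((MTU - header)/8)*8 = floor((1200 - 20)/8)*8 = floor(1180/8)*8 = 1176 B
Final fragment needs no 8-byte alignment: it can carry up to MTU - header = 1180 B
Non-final fragments needed = ceil((payload - 1180) / 1176) = ceil(4269/1176) = ceil(3.6301) = 4
Number of fragments = 4 + 1 = 5
Fragment sizes (data): 4 * 1176 B + 745 B (last, 745 <= 1180 OK)
Total bytes sent = payload + n_frags * header = 5449 + 5*20 = 5449 + 100 = 5549 B

5, 5549


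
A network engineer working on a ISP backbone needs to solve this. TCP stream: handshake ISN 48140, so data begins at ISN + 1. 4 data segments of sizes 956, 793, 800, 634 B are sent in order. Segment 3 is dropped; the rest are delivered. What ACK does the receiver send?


SYN uses sequence number 48140; first data byte = ISN + 1 = 48141.
Segment 1: SEQ = 48141, len = 956 B, covers [48141, 49096]
Segment 2: SEQ = 49097, len = 793 B, covers [49097, 49889]
Segment 3: SEQ = 49890, len = 800 B, covers [49890, 50689] [LOST]
Segment 4: SEQ = 50690, len = 634 B, covers [50690, 51323]
In-order data received: bytes [48141, 49889] (segments 1..2).
Segment 3 missing -> gap begins at byte 49890; later segments buffered out of order.
Cumulative ACK = next expected in-order byte = 48141 + 956 + 793 = 49890

49890


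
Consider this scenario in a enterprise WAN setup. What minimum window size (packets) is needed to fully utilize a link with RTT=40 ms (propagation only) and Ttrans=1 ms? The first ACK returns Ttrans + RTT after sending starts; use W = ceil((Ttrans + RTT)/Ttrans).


Given: Ttrans = 1 ms, RTT = 40 ms (= 2 * Tprop, Tprop = 20 ms)
Time until first ACK returns = Ttrans + RTT = 1 + 40 = 41 ms
Need W * Ttrans >= Ttrans + RTT  ->  W >= (Ttrans + RTT) / Ttrans
(Ttrans + RTT) / Ttrans = 41 / 1 = 41
W_min = ceil(41) = 41

41


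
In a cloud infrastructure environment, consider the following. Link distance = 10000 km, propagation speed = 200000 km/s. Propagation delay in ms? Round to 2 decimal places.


Given: distance = 10000 km, speed = 200000 km/s
Delay = distance / speed = 10000 / 200000 seconds
Delay in ms = 10000 * 1000 / 200000
Delay = 50.0000 ms
Rounded to 2 dp = 50.00 ms

50.00


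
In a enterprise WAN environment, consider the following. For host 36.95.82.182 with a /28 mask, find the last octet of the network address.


Given: IP = 36.95.82.182, prefix = /28
Subnet mask = 255.255.255.240
Last octet of IP: 182
Last octet of mask: 240
Network last octet = 182 AND 240 = 176

176


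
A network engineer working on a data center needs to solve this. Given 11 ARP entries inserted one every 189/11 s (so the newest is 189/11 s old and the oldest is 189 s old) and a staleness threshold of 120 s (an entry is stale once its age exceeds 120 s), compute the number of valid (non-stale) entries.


Ages are k * 189/11 s for k = 1..11 (spacing = 17.1818 s).
Entry k is valid iff k * 189/11 <= 120 iff k <= 11 * 120 / 189 = 6.9841
n_valid = floor(6.9841) = 6
(n_stale = 11 - 6 = 5)

6


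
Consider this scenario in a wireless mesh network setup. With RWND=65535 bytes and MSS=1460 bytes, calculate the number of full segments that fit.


Given: RWND = 65535 bytes, MSS = 1460 bytes
Full segments = floor(RWND / MSS)
Full segments = floor(65535 / 1460)
Full segments = floor(44.887) = 44

44


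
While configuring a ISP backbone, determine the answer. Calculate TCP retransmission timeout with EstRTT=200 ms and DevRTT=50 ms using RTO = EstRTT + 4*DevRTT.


Given: EstRTT = 200 ms, DevRTT = 50 ms
Timeout = EstRTT + 4 * DevRTT
4 * DevRTT = 4 * 50 = 200
Timeout = 200 + 200 = 400 ms

400


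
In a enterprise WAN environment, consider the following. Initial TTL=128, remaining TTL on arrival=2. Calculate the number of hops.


Given: initial TTL = 128, received TTL = 2
Hops = initial TTL - received TTL
Hops = 128 - 2 = 126

126


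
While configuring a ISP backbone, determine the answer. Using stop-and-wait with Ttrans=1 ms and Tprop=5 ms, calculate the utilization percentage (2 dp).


Given: Ttrans = 1 ms, Tprop = 5 ms
RTT = 2 * Tprop = 2 * 5 = 10 ms
U = Ttrans / (Ttrans + RTT)
U = 1 / (1 + 10)
U = 1 / 11 = 0.090909
U% = 9.09%

9.09


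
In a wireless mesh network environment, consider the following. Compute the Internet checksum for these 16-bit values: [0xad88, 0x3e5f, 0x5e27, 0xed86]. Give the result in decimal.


Given words: [0xad88, 0x3e5f, 0x5e27, 0xed86]
Step 1: Sum all words
Raw sum = 44424 + 15967 + 24103 + 60806 = 145300
Step 2: Fold carry: (14228 + 2) = 14230
One's complement = ~14230 & 0xFFFF = 51305

51305


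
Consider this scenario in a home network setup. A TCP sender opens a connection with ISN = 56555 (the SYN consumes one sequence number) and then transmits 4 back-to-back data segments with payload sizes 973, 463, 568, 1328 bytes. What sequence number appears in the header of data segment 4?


The SYN occupies sequence number ISN = 56555, so the first data byte is ISN + 1 = 56556.
SEQ of data segment i = (ISN + 1) + sum of payload sizes of segments 1..i-1.
Segment 1: SEQ = 56556, payload = 973 bytes
Segment 2: SEQ = 57529, payload = 463 bytes
Segment 3: SEQ = 57992, payload = 568 bytes
Segment 4: SEQ = 58560, payload = 1328 bytes
SEQ of segment 4 = 56556 + 973 + 463 + 568 = 58560

58560


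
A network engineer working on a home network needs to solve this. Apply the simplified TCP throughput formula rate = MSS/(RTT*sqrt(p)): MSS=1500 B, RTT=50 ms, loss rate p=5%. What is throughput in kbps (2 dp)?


Given: MSS = 1500 bytes, RTT = 50 ms, loss = 5%
RTT in seconds = 50 / 1000 = 0.05
Loss rate = 5% = 0.05
sqrt(loss) = sqrt(0.05) = 0.223606797750
Throughput (bytes/s) = 1500 / (0.05 * 0.223606797750) = 134164.0786
Throughput (kbps) = 134164.0786 * 8 / 1000 = 1073.312629 -> 1073.31 kbps (2 dp)

1073.31


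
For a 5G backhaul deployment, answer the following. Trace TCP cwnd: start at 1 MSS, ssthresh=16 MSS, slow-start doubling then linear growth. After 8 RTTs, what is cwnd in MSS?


RTT 0: cwnd = 1 MSS (initial)
RTT 1: cwnd = 2 MSS (slow start, doubled)
RTT 2: cwnd = 4 MSS (slow start, doubled)
RTT 3: cwnd = 8 MSS (slow start, doubled)
RTT 4: cwnd = 16 MSS (slow start, doubled)
RTT 5: cwnd = 17 MSS (congestion avoidance, +1)
RTT 6: cwnd = 18 MSS (congestion avoidance, +1)
RTT 7: cwnd = 19 MSS (congestion avoidance, +1)
RTT 8: cwnd = 20 MSS (congestion avoidance, +1)

20


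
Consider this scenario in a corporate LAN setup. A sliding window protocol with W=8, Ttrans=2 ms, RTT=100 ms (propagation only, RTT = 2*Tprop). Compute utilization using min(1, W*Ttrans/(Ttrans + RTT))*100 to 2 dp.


Given: W = 8, Ttrans = 2 ms, RTT = 100 ms (= 2 * Tprop, Tprop = 50 ms)
Cycle time = Ttrans + RTT = 2 + 100 = 102 ms (first packet sent until its ACK returns)
W * Ttrans = 8 * 2 = 16 ms of sending per cycle
W * Ttrans / (Ttrans + RTT) = 16 / 102 = 0.156863
U = min(1, 0.156863) = 0.156863
U% = 15.69%

15.69


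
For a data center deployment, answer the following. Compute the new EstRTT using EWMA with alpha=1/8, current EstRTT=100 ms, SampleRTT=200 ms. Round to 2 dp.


Given: EstRTT = 100 ms, SampleRTT = 200 ms, alpha = 1/8
New EstRTT = (1 - alpha) * EstRTT + alpha * SampleRTT
(7/8) * 100 = 87.5
(1/8) * 200 = 25
New EstRTT = 87.5 + 25 = 112.5 ms -> 112.50 ms (2 dp)

112.50


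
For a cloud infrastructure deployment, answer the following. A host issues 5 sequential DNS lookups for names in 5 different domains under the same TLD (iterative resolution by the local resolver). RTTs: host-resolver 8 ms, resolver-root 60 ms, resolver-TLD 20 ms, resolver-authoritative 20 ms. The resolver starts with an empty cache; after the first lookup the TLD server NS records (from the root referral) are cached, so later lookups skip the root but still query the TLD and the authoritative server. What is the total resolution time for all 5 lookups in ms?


Lookup 1 (cold cache): local + root + TLD + auth = 8 + 60 + 20 + 20 = 108 ms
Lookups 2..5 (TLD NS cached -> skip root; new domain -> still ask TLD and auth): local + TLD + auth = 8 + 20 + 20 = 48 ms each
Remaining 4 lookups: 4 * 48 = 192 ms
Total = 108 + 192 = 300 ms

300


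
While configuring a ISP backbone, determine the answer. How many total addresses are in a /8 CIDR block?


Given: CIDR prefix /8
Host bits = 32 - 8 = 24
Total addresses = 2^24 = 16777216

16777216


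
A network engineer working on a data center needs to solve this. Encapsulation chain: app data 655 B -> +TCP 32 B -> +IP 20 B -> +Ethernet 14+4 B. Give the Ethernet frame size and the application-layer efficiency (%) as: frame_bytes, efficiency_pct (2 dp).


TCP segment = 655 + 32 = 687 B
IP packet = 687 + 20 = 707 B
Ethernet frame = 707 + 14 + 4 = 725 B
Efficiency = app / frame = 655 / 725 = 0.903448 = 90.3448% -> 90.34% (2 dp)

725, 90.34


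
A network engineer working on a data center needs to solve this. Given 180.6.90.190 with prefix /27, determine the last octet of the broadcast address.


Given: IP = 180.6.90.190, prefix = /27
Host bits = 32 - 27 = 5
Network last octet = 190 AND mask = 160
Host part size = 2^5 - 1 = 31
Broadcast last octet = 160 OR 31 = 191

191


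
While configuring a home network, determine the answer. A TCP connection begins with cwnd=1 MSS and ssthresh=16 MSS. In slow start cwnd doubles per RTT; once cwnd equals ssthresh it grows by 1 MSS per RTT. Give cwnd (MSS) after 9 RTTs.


RTT 0: cwnd = 1 MSS (initial)
RTT 1: cwnd = 2 MSS (slow start, doubled)
RTT 2: cwnd = 4 MSS (slow start, doubled)
RTT 3: cwnd = 8 MSS (slow start, doubled)
RTT 4: cwnd = 16 MSS (slow start, doubled)
RTT 5: cwnd = 17 MSS (congestion avoidance, +1)
RTT 6: cwnd = 18 MSS (congestion avoidance, +1)
RTT 7: cwnd = 19 MSS (congestion avoidance, +1)
RTT 8: cwnd = 20 MSS (congestion avoidance, +1)
RTT 9: cwnd = 21 MSS (congestion avoidance, +1)

21


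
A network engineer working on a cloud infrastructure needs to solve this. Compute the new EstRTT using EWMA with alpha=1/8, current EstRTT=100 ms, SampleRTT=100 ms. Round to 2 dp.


Given: EstRTT = 100 ms, SampleRTT = 100 ms, alpha = 1/8
New EstRTT = (1 - alpha) * EstRTT + alpha * SampleRTT
(7/8) * 100 = 87.5
(1/8) * 100 = 12.5
New EstRTT = 87.5 + 12.5 = 100 ms -> 100.00 ms (2 dp)

100.00


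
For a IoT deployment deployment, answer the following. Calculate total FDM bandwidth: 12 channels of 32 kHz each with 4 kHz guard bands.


Given: 12 channels, 32 kHz each, guard = 4 kHz
Channel bandwidth = 12 * 32 = 384 kHz
Guard bands = 11 gaps * 4 kHz = 44 kHz
Total = 384 + 44 = 428 kHz

428


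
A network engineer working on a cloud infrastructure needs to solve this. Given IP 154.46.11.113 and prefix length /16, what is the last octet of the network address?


Given: IP = 154.46.11.113, prefix = /16
Subnet mask = 255.255.0.0
Last octet of IP: 113
Last octet of mask: 0
Network last octet = 113 AND 0 = 0

0


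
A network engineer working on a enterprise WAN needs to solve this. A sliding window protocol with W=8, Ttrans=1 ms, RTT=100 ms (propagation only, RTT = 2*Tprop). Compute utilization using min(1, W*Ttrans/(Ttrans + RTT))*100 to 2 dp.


Given: W = 8, Ttrans = 1 ms, RTT = 100 ms (= 2 * Tprop, Tprop = 50 ms)
Cycle time = Ttrans + RTT = 1 + 100 = 101 ms (first packet sent until its ACK returns)
W * Ttrans = 8 * 1 = 8 ms of sending per cycle
W * Ttrans / (Ttrans + RTT) = 8 / 101 = 0.079208
U = min(1, 0.079208) = 0.079208
U% = 7.92%

7.92


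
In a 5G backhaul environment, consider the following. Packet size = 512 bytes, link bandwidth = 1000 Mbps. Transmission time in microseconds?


Given: packet = 512 bytes, bandwidth = 1000 Mbps
Packet in bits = 512 * 8 = 4096 bits
Bandwidth = 1000 * 10^6 = 1000000000 bps
Time = 4096 / 1000000000 seconds
Time in us = 4096 * 10^6 / 1000000000 = 4.096

4.096


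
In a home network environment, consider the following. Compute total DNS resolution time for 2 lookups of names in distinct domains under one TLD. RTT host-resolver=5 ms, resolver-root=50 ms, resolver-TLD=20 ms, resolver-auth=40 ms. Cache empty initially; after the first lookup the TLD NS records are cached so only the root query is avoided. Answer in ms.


Lookup 1 (cold cache): local + root + TLD + auth = 5 + 50 + 20 + 40 = 115 ms
Lookups 2..2 (TLD NS cached -> skip root; new domain -> still ask TLD and auth): local + TLD + auth = 5 + 20 + 40 = 65 ms each
Remaining 1 lookups: 1 * 65 = 65 ms
Total = 115 + 65 = 180 ms

180


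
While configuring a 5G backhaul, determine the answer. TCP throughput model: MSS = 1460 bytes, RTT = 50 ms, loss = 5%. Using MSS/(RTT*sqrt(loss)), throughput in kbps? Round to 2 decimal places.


Given: MSS = 1460 bytes, RTT = 50 ms, loss = 5%
RTT in seconds = 50 / 1000 = 0.05
Loss rate = 5% = 0.05
sqrt(loss) = sqrt(0.05) = 0.223606797750
Throughput (bytes/s) = 1460 / (0.05 * 0.223606797750) = 130586.3699
Throughput (kbps) = 130586.3699 * 8 / 1000 = 1044.690959 -> 1044.69 kbps (2 dp)

1044.69


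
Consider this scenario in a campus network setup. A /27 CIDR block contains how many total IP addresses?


Given: CIDR prefix /27
Host bits = 32 - 27 = 5
Total addresses = 2^5 = 32

32


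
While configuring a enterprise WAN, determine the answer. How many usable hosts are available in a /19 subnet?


Given: subnet mask /19
Host bits = 32 - 19 = 13
Total addresses = 2^13 = 8192
Usable hosts = 8192 - 2 (network + broadcast) = 8190

8190


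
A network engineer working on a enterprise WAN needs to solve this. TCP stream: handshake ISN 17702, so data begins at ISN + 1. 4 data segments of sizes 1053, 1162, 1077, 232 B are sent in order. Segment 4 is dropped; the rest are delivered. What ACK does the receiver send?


SYN uses sequence number 17702; first data byte = ISN + 1 = 17703.
Segment 1: SEQ = 17703, len = 1053 B, covers [17703, 18755]
Segment 2: SEQ = 18756, len = 1162 B, covers [18756, 19917]
Segment 3: SEQ = 19918, len = 1077 B, covers [19918, 20994]
Segment 4: SEQ = 20995, len = 232 B, covers [20995, 21226] [LOST]
In-order data received: bytes [17703, 20994] (segments 1..3).
Segment 4 missing -> gap begins at byte 20995.
Cumulative ACK = next expected in-order byte = 17703 + 1053 + 1162 + 1077 = 20995

20995


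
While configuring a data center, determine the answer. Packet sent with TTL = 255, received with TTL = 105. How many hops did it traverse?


Given: initial TTL = 255, received TTL = 105
Hops = initial TTL - received TTL
Hops = 255 - 105 = 150

150


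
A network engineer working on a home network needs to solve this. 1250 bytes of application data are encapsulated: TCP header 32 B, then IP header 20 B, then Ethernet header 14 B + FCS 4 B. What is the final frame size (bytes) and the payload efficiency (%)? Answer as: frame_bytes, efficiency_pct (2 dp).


TCP segment = 1250 + 32 = 1282 B
IP packet = 1282 + 20 = 1302 B
Ethernet frame = 1302 + 14 + 4 = 1320 B
Efficiency = app / frame = 1250 / 1320 = 0.946970 = 94.6970% -> 94.70% (2 dp)

1320, 94.70


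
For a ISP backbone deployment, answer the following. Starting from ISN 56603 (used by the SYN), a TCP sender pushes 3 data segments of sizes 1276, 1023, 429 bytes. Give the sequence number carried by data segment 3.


The SYN occupies sequence number ISN = 56603, so the first data byte is ISN + 1 = 56604.
SEQ of data segment i = (ISN + 1) + sum of payload sizes of segments 1..i-1.
Segment 1: SEQ = 56604, payload = 1276 bytes
Segment 2: SEQ = 57880, payload = 1023 bytes
Segment 3: SEQ = 58903, payload = 429 bytes
SEQ of segment 3 = 56604 + 1276 + 1023 = 58903

58903


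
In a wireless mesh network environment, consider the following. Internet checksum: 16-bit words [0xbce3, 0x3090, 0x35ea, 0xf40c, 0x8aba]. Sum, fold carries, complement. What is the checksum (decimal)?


Given words: [0xbce3, 0x3090, 0x35ea, 0xf40c, 0x8aba]
Step 1: Sum all words
Raw sum = 48355 + 12432 + 13802 + 62476 + 35514 = 172579
Step 2: Fold carry: (41507 + 2) = 41509
One's complement = ~41509 & 0xFFFF = 24026

24026


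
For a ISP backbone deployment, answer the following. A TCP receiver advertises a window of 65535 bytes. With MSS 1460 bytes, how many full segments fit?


Given: RWND = 65535 bytes, MSS = 1460 bytes
Full segments = floor(RWND / MSS)
Full segments = floor(65535 / 1460)
Full segments = floor(44.887) = 44

44


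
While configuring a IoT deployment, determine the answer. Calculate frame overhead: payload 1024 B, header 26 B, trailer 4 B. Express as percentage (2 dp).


Given: payload = 1024 B, header = 26 B, trailer = 4 B
Overhead bytes = header + trailer = 26 + 4 = 30
Total frame = payload + overhead = 1024 + 30 = 1054
Overhead % = 30 / 1054 * 100 = 2.8463% -> 2.85% (2 dp)

2.85


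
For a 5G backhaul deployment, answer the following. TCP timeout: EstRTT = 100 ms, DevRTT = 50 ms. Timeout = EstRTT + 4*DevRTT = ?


Given: EstRTT = 100 ms, DevRTT = 50 ms
Timeout = EstRTT + 4 * DevRTT
4 * DevRTT = 4 * 50 = 200
Timeout = 100 + 200 = 300 ms

300


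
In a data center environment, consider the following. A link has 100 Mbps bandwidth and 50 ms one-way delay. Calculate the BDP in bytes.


Given: bandwidth = 100 Mbps, delay = 50 ms
BDP in bits = 100 * 10^6 * 50 / 1000
BDP in bits = 5000000
BDP in bytes = 5000000 / 8 = 625000

625000


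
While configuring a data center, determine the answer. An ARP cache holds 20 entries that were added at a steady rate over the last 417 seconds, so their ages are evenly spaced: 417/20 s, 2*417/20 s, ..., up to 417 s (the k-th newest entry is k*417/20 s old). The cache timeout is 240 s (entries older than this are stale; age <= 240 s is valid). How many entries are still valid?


Ages are k * 417/20 s for k = 1..20 (spacing = 20.8500 s).
Entry k is valid iff k * 417/20 <= 240 iff k <= 20 * 240 / 417 = 11.5108
n_valid = floor(11.5108) = 11
(n_stale = 20 - 11 = 9)

11


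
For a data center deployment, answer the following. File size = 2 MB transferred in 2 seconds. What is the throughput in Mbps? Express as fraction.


Given: file = 2 MB, time = 2 s
File in Mb = 2 * 8 = 16 Mb
Throughput = 16 / 2 Mbps
Throughput = 8 Mbps

8


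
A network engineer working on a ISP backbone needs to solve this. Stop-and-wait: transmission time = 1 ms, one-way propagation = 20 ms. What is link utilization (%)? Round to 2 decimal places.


Given: Ttrans = 1 ms, Tprop = 20 ms
RTT = 2 * Tprop = 2 * 20 = 40 ms
U = Ttrans / (Ttrans + RTT)
U = 1 / (1 + 40)
U = 1 / 41 = 0.02439
U% = 2.44%

2.44


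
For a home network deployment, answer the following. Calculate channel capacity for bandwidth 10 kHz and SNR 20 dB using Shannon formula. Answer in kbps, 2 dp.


Given: B = 10 kHz, SNR = 20 dB
SNR linear = 10^(20/10) = 100
1 + SNR = 101
log2(101) = 6.6582114828
C = 10 * 1000 * 6.6582114828 = 66582.1148 bps
C = 66.582115 kbps -> 66.58 kbps (2 dp)

66.58


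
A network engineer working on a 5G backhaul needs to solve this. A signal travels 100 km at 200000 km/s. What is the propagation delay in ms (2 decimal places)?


Given: distance = 100 km, speed = 200000 km/s
Delay = distance / speed = 100 / 200000 seconds
Delay in ms = 100 * 1000 / 200000
Delay = 0.5000 ms
Rounded to 2 dp = 0.50 ms

0.50


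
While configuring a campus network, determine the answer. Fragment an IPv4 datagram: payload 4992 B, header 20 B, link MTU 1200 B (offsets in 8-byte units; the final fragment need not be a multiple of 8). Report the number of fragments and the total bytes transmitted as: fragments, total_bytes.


Max data per non-final fragment = floor((MTU - header)/8)*8 = floor((1200 - 20)/8)*8 = floor(1180/8)*8 = 1176 B
Final fragment needs no 8-byte alignment: it can carry up to MTU - header = 1180 B
Non-final fragments needed = ceil((payload - 1180) / 1176) = ceil(3812/1176) = ceil(3.2415) = 4
Number of fragments = 4 + 1 = 5
Fragment sizes (data): 4 * 1176 B + 288 B (last, 288 <= 1180 OK)
Total bytes sent = payload + n_frags * header = 4992 + 5*20 = 4992 + 100 = 5092 B

5, 5092


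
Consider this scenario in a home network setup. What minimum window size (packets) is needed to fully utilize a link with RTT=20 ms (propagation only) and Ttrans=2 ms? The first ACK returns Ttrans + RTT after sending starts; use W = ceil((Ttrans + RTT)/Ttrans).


Given: Ttrans = 2 ms, RTT = 20 ms (= 2 * Tprop, Tprop = 10 ms)
Time until first ACK returns = Ttrans + RTT = 2 + 20 = 22 ms
Need W * Ttrans >= Ttrans + RTT  ->  W >= (Ttrans + RTT) / Ttrans
(Ttrans + RTT) / Ttrans = 22 / 2 = 11
W_min = ceil(11) = 11

11


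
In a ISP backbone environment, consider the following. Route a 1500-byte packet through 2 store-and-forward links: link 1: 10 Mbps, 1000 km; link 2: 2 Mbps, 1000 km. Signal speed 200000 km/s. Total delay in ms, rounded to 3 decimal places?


Packet = 1500 bytes = 12000 bits. Store-and-forward: sum (t_trans + t_prop) per link.
Link 1: t_trans = 12000/(10*10^6) s = 1.2000 ms; t_prop = 1000/200000 s = 5.0000 ms; subtotal = 6.2000 ms
Link 2: t_trans = 12000/(2*10^6) s = 6.0000 ms; t_prop = 1000/200000 s = 5.0000 ms; subtotal = 11.0000 ms
End-to-end = 6.2000 + 11.0000 = 17.2000 ms -> 17.200 ms (3 dp)

17.200


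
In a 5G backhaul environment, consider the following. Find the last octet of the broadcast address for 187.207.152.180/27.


Given: IP = 187.207.152.180, prefix = /27
Host bits = 32 - 27 = 5
Network last octet = 180 AND mask = 160
Host part size = 2^5 - 1 = 31
Broadcast last octet = 160 OR 31 = 191

191


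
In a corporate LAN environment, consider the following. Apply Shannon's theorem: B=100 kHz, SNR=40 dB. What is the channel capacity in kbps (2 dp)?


Given: B = 100 kHz, SNR = 40 dB
SNR linear = 10^(40/10) = 10000
1 + SNR = 10001
log2(10001) = 13.2878566418
C = 100 * 1000 * 13.2878566418 = 1328785.6642 bps
C = 1328.785664 kbps -> 1328.79 kbps (2 dp)

1328.79


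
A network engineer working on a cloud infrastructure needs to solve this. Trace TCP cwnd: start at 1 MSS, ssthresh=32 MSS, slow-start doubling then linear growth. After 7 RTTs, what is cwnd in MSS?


RTT 0: cwnd = 1 MSS (initial)
RTT 1: cwnd = 2 MSS (slow start, doubled)
RTT 2: cwnd = 4 MSS (slow start, doubled)
RTT 3: cwnd = 8 MSS (slow start, doubled)
RTT 4: cwnd = 16 MSS (slow start, doubled)
RTT 5: cwnd = 32 MSS (slow start, doubled)
RTT 6: cwnd = 33 MSS (congestion avoidance, +1)
RTT 7: cwnd = 34 MSS (congestion avoidance, +1)

34


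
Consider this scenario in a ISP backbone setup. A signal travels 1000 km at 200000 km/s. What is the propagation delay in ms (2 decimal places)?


Given: distance = 1000 km, speed = 200000 km/s
Delay = distance / speed = 1000 / 200000 seconds
Delay in ms = 1000 * 1000 / 200000
Delay = 5.0000 ms
Rounded to 2 dp = 5.00 ms

5.00


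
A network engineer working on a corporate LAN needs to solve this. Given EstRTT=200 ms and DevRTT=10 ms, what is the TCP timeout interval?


Given: EstRTT = 200 ms, DevRTT = 10 ms
Timeout = EstRTT + 4 * DevRTT
4 * DevRTT = 4 * 10 = 40
Timeout = 200 + 40 = 240 ms

240


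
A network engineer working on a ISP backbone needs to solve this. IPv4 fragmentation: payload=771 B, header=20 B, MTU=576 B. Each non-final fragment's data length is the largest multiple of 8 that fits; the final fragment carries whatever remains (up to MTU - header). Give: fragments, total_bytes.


Max data per non-final fragment = floor((MTU - header)/8)*8 = floor((576 - 20)/8)*8 = floor(556/8)*8 = 552 B
Final fragment needs no 8-byte alignment: it can carry up to MTU - header = 556 B
Non-final fragments needed = ceil((payload - 556) / 552) = ceil(215/552) = ceil(0.3895) = 1
Number of fragments = 1 + 1 = 2
Fragment sizes (data): 1 * 552 B + 219 B (last, 219 <= 556 OK)
Total bytes sent = payload + n_frags * header = 771 + 2*20 = 771 + 40 = 811 B

2, 811


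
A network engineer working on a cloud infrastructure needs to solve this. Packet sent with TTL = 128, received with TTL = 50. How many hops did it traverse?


Given: initial TTL = 128, received TTL = 50
Hops = initial TTL - received TTL
Hops = 128 - 50 = 78

78


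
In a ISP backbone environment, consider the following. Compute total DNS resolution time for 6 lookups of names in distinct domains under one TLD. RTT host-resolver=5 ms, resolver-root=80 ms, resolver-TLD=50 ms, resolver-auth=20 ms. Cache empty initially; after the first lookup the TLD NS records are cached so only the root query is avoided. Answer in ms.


Lookup 1 (cold cache): local + root + TLD + auth = 5 + 80 + 50 + 20 = 155 ms
Lookups 2..6 (TLD NS cached -> skip root; new domain -> still ask TLD and auth): local + TLD + auth = 5 + 50 + 20 = 75 ms each
Remaining 5 lookups: 5 * 75 = 375 ms
Total = 155 + 375 = 530 ms

530


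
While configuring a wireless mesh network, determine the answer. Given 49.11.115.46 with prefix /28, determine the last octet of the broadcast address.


Given: IP = 49.11.115.46, prefix = /28
Host bits = 32 - 28 = 4
Network last octet = 46 AND mask = 32
Host part size = 2^4 - 1 = 15
Broadcast last octet = 32 OR 15 = 47

47


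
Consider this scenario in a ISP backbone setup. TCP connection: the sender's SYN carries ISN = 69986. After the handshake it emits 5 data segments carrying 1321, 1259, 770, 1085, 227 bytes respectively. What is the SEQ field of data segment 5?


The SYN occupies sequence number ISN = 69986, so the first data byte is ISN + 1 = 69987.
SEQ of data segment i = (ISN + 1) + sum of payload sizes of segments 1..i-1.
Segment 1: SEQ = 69987, payload = 1321 bytes
Segment 2: SEQ = 71308, payload = 1259 bytes
Segment 3: SEQ = 72567, payload = 770 bytes
Segment 4: SEQ = 73337, payload = 1085 bytes
Segment 5: SEQ = 74422, payload = 227 bytes
SEQ of segment 5 = 69987 + 1321 + 1259 + 770 + 1085 = 74422

74422


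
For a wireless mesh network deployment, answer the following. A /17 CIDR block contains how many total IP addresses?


Given: CIDR prefix /17
Host bits = 32 - 17 = 15
Total addresses = 2^15 = 32768

32768


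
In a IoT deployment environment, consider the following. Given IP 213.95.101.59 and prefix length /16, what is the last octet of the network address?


Given: IP = 213.95.101.59, prefix = /16
Subnet mask = 255.255.0.0
Last octet of IP: 59
Last octet of mask: 0
Network last octet = 59 AND 0 = 0

0


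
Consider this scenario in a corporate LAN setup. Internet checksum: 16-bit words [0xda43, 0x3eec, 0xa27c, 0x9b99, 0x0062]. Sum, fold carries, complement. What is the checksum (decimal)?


Given words: [0xda43, 0x3eec, 0xa27c, 0x9b99, 0x0062]
Step 1: Sum all words
Raw sum = 55875 + 16108 + 41596 + 39833 + 98 = 153510
Step 2: Fold carry: (22438 + 2) = 22440
One's complement = ~22440 & 0xFFFF = 43095

43095


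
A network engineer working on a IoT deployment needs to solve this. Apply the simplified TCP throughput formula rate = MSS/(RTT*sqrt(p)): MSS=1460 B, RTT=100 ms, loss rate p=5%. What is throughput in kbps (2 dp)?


Given: MSS = 1460 bytes, RTT = 100 ms, loss = 5%
RTT in seconds = 100 / 1000 = 0.1
Loss rate = 5% = 0.05
sqrt(loss) = sqrt(0.05) = 0.223606797750
Throughput (bytes/s) = 1460 / (0.1 * 0.223606797750) = 65293.1849
Throughput (kbps) = 65293.1849 * 8 / 1000 = 522.345480 -> 522.35 kbps (2 dp)

522.35


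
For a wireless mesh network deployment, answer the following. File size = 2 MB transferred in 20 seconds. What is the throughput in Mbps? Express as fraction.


Given: file = 2 MB, time = 20 s
File in Mb = 2 * 8 = 16 Mb
Throughput = 16 / 20 Mbps
Throughput = 4/5 Mbps

4/5


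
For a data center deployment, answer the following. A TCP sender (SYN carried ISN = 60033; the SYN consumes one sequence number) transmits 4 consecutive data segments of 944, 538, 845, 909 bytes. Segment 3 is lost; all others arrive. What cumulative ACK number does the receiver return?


SYN uses sequence number 60033; first data byte = ISN + 1 = 60034.
Segment 1: SEQ = 60034, len = 944 B, covers [60034, 60977]
Segment 2: SEQ = 60978, len = 538 B, covers [60978, 61515]
Segment 3: SEQ = 61516, len = 845 B, covers [61516, 62360] [LOST]
Segment 4: SEQ = 62361, len = 909 B, covers [62361, 63269]
In-order data received: bytes [60034, 61515] (segments 1..2).
Segment 3 missing -> gap begins at byte 61516; later segments buffered out of order.
Cumulative ACK = next expected in-order byte = 60034 + 944 + 538 = 61516

61516


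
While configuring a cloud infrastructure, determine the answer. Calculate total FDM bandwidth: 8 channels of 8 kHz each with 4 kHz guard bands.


Given: 8 channels, 8 kHz each, guard = 4 kHz
Channel bandwidth = 8 * 8 = 64 kHz
Guard bands = 7 gaps * 4 kHz = 28 kHz
Total = 64 + 28 = 92 kHz

92


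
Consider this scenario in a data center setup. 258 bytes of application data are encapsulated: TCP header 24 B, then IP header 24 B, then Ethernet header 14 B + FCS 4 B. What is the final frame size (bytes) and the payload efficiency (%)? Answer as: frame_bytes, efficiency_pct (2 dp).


TCP segment = 258 + 24 = 282 B
IP packet = 282 + 24 = 306 B
Ethernet frame = 306 + 14 + 4 = 324 B
Efficiency = app / frame = 258 / 324 = 0.796296 = 79.6296% -> 79.63% (2 dp)

324, 79.63


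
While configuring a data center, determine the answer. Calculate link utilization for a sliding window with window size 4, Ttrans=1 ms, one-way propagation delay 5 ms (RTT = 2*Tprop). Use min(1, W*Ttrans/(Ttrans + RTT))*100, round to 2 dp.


Given: W = 4, Ttrans = 1 ms, RTT = 10 ms (= 2 * Tprop, Tprop = 5 ms)
Cycle time = Ttrans + RTT = 1 + 10 = 11 ms (first packet sent until its ACK returns)
W * Ttrans = 4 * 1 = 4 ms of sending per cycle
W * Ttrans / (Ttrans + RTT) = 4 / 11 = 0.363636
U = min(1, 0.363636) = 0.363636
U% = 36.36%

36.36


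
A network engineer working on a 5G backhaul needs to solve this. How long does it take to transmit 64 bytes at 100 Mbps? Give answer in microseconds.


Given: packet = 64 bytes, bandwidth = 100 Mbps
Packet in bits = 64 * 8 = 512 bits
Bandwidth = 100 * 10^6 = 100000000 bps
Time = 512 / 100000000 seconds
Time in us = 512 * 10^6 / 100000000 = 5.12

5.12


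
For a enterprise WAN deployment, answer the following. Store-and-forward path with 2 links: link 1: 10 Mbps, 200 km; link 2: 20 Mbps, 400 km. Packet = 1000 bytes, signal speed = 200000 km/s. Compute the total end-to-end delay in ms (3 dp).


Packet = 1000 bytes = 8000 bits. Store-and-forward: sum (t_trans + t_prop) per link.
Link 1: t_trans = 8000/(10*10^6) s = 0.8000 ms; t_prop = 200/200000 s = 1.0000 ms; subtotal = 1.8000 ms
Link 2: t_trans = 8000/(20*10^6) s = 0.4000 ms; t_prop = 400/200000 s = 2.0000 ms; subtotal = 2.4000 ms
End-to-end = 1.8000 + 2.4000 = 4.2000 ms -> 4.200 ms (3 dp)

4.200


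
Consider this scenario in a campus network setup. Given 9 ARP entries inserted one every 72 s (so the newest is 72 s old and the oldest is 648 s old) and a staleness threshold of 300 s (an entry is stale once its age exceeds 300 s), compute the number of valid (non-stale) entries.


Ages are k * 648/9 s for k = 1..9 (spacing = 72.0000 s).
Entry k is valid iff k * 648/9 <= 300 iff k <= 9 * 300 / 648 = 4.1667
n_valid = floor(4.1667) = 4
(n_stale = 9 - 4 = 5)

4


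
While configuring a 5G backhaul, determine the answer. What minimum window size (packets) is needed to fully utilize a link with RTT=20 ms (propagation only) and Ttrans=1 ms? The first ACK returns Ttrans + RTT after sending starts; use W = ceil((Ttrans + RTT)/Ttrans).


Given: Ttrans = 1 ms, RTT = 20 ms (= 2 * Tprop, Tprop = 10 ms)
Time until first ACK returns = Ttrans + RTT = 1 + 20 = 21 ms
Need W * Ttrans >= Ttrans + RTT  ->  W >= (Ttrans + RTT) / Ttrans
(Ttrans + RTT) / Ttrans = 21 / 1 = 21
W_min = ceil(21) = 21

21


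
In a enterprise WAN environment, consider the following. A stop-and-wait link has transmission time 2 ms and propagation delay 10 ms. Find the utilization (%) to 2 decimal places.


Given: Ttrans = 2 ms, Tprop = 10 ms
RTT = 2 * Tprop = 2 * 10 = 20 ms
U = Ttrans / (Ttrans + RTT)
U = 2 / (2 + 20)
U = 2 / 22 = 0.090909
U% = 9.09%

9.09


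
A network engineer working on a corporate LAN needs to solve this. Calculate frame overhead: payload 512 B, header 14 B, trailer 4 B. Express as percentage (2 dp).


Given: payload = 512 B, header = 14 B, trailer = 4 B
Overhead bytes = header + trailer = 14 + 4 = 18
Total frame = payload + overhead = 512 + 18 = 530
Overhead % = 18 / 530 * 100 = 3.3962% -> 3.40% (2 dp)

3.40


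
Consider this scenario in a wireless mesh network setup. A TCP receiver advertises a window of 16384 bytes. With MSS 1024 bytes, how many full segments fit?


Given: RWND = 16384 bytes, MSS = 1024 bytes
Full segments = floor(RWND / MSS)
Full segments = floor(16384 / 1024)
Full segments = floor(16.0) = 16

16


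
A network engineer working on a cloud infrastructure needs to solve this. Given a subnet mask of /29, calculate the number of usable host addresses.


Given: subnet mask /29
Host bits = 32 - 29 = 3
Total addresses = 2^3 = 8
Usable hosts = 8 - 2 (network + broadcast) = 6

6


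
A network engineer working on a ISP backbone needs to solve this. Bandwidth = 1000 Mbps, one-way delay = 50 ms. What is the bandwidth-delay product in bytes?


Given: bandwidth = 1000 Mbps, delay = 50 ms
BDP in bits = 1000 * 10^6 * 50 / 1000
BDP in bits = 50000000
BDP in bytes = 50000000 / 8 = 6250000

6250000


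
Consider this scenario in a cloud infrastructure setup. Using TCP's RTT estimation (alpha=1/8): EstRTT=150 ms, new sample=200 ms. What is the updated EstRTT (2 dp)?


Given: EstRTT = 150 ms, SampleRTT = 200 ms, alpha = 1/8
New EstRTT = (1 - alpha) * EstRTT + alpha * SampleRTT
(7/8) * 150 = 131.25
(1/8) * 200 = 25
New EstRTT = 131.25 + 25 = 156.25 ms -> 156.25 ms (2 dp)

156.25


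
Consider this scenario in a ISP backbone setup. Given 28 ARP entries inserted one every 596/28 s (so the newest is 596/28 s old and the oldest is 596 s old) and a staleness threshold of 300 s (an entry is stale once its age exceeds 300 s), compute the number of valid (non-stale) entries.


Ages are k * 596/28 s for k = 1..28 (spacing = 21.2857 s).
Entry k is valid iff k * 596/28 <= 300 iff k <= 28 * 300 / 596 = 14.0940
n_valid = floor(14.0940) = 14
(n_stale = 28 - 14 = 14)

14


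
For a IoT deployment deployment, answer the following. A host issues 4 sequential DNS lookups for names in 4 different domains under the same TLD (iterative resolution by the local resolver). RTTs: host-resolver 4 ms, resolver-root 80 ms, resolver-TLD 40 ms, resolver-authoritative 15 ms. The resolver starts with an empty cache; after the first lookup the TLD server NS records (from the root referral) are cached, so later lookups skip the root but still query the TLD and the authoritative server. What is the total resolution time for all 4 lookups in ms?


Lookup 1 (cold cache): local + root + TLD + auth = 4 + 80 + 40 + 15 = 139 ms
Lookups 2..4 (TLD NS cached -> skip root; new domain -> still ask TLD and auth): local + TLD + auth = 4 + 40 + 15 = 59 ms each
Remaining 3 lookups: 3 * 59 = 177 ms
Total = 139 + 177 = 316 ms

316


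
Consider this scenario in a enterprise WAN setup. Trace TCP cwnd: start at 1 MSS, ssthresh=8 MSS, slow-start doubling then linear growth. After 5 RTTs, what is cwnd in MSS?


RTT 0: cwnd = 1 MSS (initial)
RTT 1: cwnd = 2 MSS (slow start, doubled)
RTT 2: cwnd = 4 MSS (slow start, doubled)
RTT 3: cwnd = 8 MSS (slow start, doubled)
RTT 4: cwnd = 9 MSS (congestion avoidance, +1)
RTT 5: cwnd = 10 MSS (congestion avoidance, +1)

10


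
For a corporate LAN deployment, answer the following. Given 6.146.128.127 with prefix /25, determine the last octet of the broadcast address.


Given: IP = 6.146.128.127, prefix = /25
Host bits = 32 - 25 = 7
Network last octet = 127 AND mask = 0
Host part size = 2^7 - 1 = 127
Broadcast last octet = 0 OR 127 = 127

127


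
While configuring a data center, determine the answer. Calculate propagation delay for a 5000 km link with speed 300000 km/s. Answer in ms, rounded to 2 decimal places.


Given: distance = 5000 km, speed = 300000 km/s
Delay = distance / speed = 5000 / 300000 seconds
Delay in ms = 5000 * 1000 / 300000
Delay = 16.6667 ms
Rounded to 2 dp = 16.67 ms

16.67


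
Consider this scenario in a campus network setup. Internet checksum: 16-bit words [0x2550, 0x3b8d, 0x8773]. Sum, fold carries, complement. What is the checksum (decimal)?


Given words: [0x2550, 0x3b8d, 0x8773]
Step 1: Sum all words
Raw sum = 9552 + 15245 + 34675 = 59472
One's complement = ~59472 & 0xFFFF = 6063

6063


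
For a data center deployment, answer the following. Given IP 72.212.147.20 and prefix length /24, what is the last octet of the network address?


Given: IP = 72.212.147.20, prefix = /24
Subnet mask = 255.255.255.0
Last octet of IP: 20
Last octet of mask: 0
Network last octet = 20 AND 0 = 0

0
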